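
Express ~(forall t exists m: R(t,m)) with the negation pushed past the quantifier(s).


Negation flips each quantifier (∀↔∃) and negates the inner predicate.
¬(forall t exists m: φ) = exists t forall m: ¬φ.

exists t forall m: ~(R(t,m))


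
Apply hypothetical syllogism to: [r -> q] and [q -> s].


Hypothetical syllogism: from (P → Q) and (Q → R), infer (P → R).
Chain the two implications through the shared middle term 'q'.

r -> s


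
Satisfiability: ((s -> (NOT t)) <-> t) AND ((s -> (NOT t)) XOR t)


Check all 4 assignments over {s, t}:
s | t | φ
---------
F | F | F
T | F | F
F | T | F
T | T | F
No assignment makes the formula true.

Unsatisfiable.


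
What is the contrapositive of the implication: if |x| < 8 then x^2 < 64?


The contrapositive of (P → Q) is (¬Q → ¬P); it is logically equivalent to the original.
Here P = '|x| < 8' and Q = 'x^2 < 64'.

If not (x^2 < 64), then not (|x| < 8).


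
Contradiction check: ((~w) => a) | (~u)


Truth table over {a, u, w}:
a | u | w | φ
-------------
False | False | False | True
True | False | False | True
False | True | False | False
True | True | False | True
False | False | True | True
True | False | True | True
False | True | True | True
True | True | True | True
Satisfying assignment at row 1: a=False, u=False, w=False gives True.

No, it is not a contradiction.


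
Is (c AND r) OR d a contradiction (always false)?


Truth table over {c, d, r}:
c | d | r | φ
-------------
F | F | F | F
T | F | F | F
F | T | F | T
T | T | F | T
F | F | T | F
T | F | T | T
F | T | T | T
T | T | T | T
Satisfying assignment at row 3: c=F, d=T, r=F gives T.

No, it is not a contradiction.


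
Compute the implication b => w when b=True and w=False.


Implication is false only when antecedent is true and consequent is false.
Substitute: b=True, w=False.
True => False evaluates to False.

False


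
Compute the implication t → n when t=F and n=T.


Implication is false only when antecedent is true and consequent is false.
Substitute: t=F, n=T.
F → T evaluates to T.

T


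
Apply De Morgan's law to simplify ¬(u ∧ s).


De Morgan: the negation of a conjunction is the disjunction of the negations.
Distribute ¬ across ∧, flipping it to ∨, and negate each literal.

(¬u) ∨ (¬s)


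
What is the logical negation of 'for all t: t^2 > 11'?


¬(for all x: φ) = there exists x: ¬φ, and ¬(there exists x: φ) = for all x: ¬φ.
Apply to the universal statement.

there exists t: NOT(t^2 > 11)


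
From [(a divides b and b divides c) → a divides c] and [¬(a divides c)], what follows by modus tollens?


Modus tollens: from (P → Q) and ¬Q, infer ¬P.
Q = 'a divides c' is denied; since P → Q, P must also fail.

Not ((a divides b and b divides c)).


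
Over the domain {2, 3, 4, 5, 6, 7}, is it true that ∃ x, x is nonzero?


Evaluate the predicate on each element: 2:T, 3:T, 4:T, 5:T, 6:T, 7:T.
Witness x = 2 satisfies the predicate.

T


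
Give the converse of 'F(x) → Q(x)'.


The converse of (P → Q) is (Q → P). It is not in general equivalent to the original.
Here P = 'F(x)' and Q = 'Q(x)'.

If Q(x), then F(x).


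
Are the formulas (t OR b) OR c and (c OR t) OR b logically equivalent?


Compare truth tables:
b | c | t | φ | ψ
-----------------
F | F | F | F | F
T | F | F | T | T
F | T | F | T | T
T | T | F | T | T
F | F | T | T | T
T | F | T | T | T
F | T | T | T | T
T | T | T | T | T
The columns φ and ψ agree on every row.

Yes, they are logically equivalent.


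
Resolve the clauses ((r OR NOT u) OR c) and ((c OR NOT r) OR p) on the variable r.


The clauses contain complementary literals r and NOTr.
Resolution eliminates this pair and disjoins the remaining literals (merging duplicates).

((NOT u OR c) OR p)


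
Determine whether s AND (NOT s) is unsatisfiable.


Truth table over {s}:
s | φ
-----
F | F
T | F
Every row is false.

Yes, it is a contradiction.


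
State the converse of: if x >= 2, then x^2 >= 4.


The converse of (P → Q) is (Q → P). It is not in general equivalent to the original.
Here P = 'x >= 2' and Q = 'x^2 >= 4'.

If x^2 >= 4, then x >= 2.


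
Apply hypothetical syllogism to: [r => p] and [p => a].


Hypothetical syllogism: from (P → Q) and (Q → R), infer (P → R).
Chain the two implications through the shared middle term 'p'.

r => a


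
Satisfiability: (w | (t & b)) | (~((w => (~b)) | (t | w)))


Search for a satisfying assignment over {b, t, w}.
Try b=True, t=True, w=False: the formula evaluates to True.
A satisfying assignment exists.

Satisfiable.


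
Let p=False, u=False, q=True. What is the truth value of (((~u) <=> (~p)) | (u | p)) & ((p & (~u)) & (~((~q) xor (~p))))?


Substitute p=False, u=False, q=True:
… (earlier sub-steps elided)
u | p = False | False = False
((~u) <=> (~p)) | (u | p) = True | False = True
~u = True
p & (~u) = False & True = False
~q = False
~p = True
(~q) xor (~p) = False xor True = True
~((~q) xor (~p)) = False
(p & (~u)) & (~((~q) xor (~p))) = False & False = False
(((~u) <=> (~p)) | (u | p)) & ((p & (~u)) & (~((~q) xor (~p)))) = True & False = False

False


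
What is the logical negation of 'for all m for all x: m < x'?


Negation flips each quantifier (∀↔∃) and negates the inner predicate.
¬(for all m for all x: φ) = there exists m there exists x: ¬φ.

there exists m there exists x: NOT(m < x)


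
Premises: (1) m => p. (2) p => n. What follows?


Hypothetical syllogism: from (P → Q) and (Q → R), infer (P → R).
Chain the two implications through the shared middle term 'p'.

m => n


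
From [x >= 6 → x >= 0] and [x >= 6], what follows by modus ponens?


Modus ponens: from (P → Q) and P, infer Q.
P = 'x >= 6' is asserted, and P → Q holds, so Q follows.

x >= 0.


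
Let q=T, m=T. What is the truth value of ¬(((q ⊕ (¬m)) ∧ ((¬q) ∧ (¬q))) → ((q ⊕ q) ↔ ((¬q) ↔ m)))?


Substitute q=T, m=T:
… (earlier sub-steps elided)
¬q = F
¬q = F
(¬q) ∧ (¬q) = F ∧ F = F
(q ⊕ (¬m)) ∧ ((¬q) ∧ (¬q)) = T ∧ F = F
q ⊕ q = T ⊕ T = F
¬q = F
(¬q) ↔ m = F ↔ T = F
(q ⊕ q) ↔ ((¬q) ↔ m) = F ↔ F = T
((q ⊕ (¬m)) ∧ ((¬q) ∧ (¬q))) → ((q ⊕ q) ↔ ((¬q) ↔ m)) = F → T = T
¬(((q ⊕ (¬m)) ∧ ((¬q) ∧ (¬q))) → ((q ⊕ q) ↔ ((¬q) ↔ m))) = F

F


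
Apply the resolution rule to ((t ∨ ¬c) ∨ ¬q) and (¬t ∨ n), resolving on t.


The clauses contain complementary literals t and ¬t.
Resolution eliminates this pair and disjoins the remaining literals (merging duplicates).

((¬q ∨ ¬c) ∨ n)


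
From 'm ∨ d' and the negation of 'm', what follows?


Disjunctive syllogism: from (P ∨ Q) and ¬P, infer Q.
One disjunct, 'm', is ruled out; the other must hold.

d


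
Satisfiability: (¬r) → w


Search for a satisfying assignment over {r, w}.
Try r=T, w=F: the formula evaluates to T.
A satisfying assignment exists.

Satisfiable.


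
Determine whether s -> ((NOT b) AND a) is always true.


Build the truth table over {a, b, s}:
a | b | s | φ
-------------
F | F | F | T
T | F | F | T
F | T | F | T
T | T | F | T
F | F | T | F
T | F | T | T
F | T | T | F
T | T | T | F
Counterexample at row 5: with a=F, b=F, s=T, the formula is F.

No, it is not a tautology.


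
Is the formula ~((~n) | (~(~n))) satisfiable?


Check all 2 assignments over {n}:
n | φ
-----
False | False
True | False
No assignment makes the formula true.

Unsatisfiable.


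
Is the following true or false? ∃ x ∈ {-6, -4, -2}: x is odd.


Evaluate the predicate on each element: -6:F, -4:F, -2:F.
No element satisfies the predicate.

F


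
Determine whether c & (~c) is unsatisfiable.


Truth table over {c}:
c | φ
-----
False | False
True | False
Every row is false.

Yes, it is a contradiction.


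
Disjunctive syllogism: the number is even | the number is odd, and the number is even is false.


Disjunctive syllogism: from (P ∨ Q) and ¬P, infer Q.
One disjunct, 'the number is even', is ruled out; the other must hold.

the number is odd


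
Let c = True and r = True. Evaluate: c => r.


Implication is false only when antecedent is true and consequent is false.
Substitute: c=True, r=True.
True => True evaluates to True.

True


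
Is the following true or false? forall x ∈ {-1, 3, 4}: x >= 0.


Evaluate the predicate on each element: -1:False, 3:True, 4:True.
Counterexample x = -1 fails the predicate.

False


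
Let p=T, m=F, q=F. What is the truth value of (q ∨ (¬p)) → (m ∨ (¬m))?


Substitute p=T, m=F, q=F:
¬p = F
q ∨ (¬p) = F ∨ F = F
¬m = T
m ∨ (¬m) = F ∨ T = T
(q ∨ (¬p)) → (m ∨ (¬m)) = F → T = T

T


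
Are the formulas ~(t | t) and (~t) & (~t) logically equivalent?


Compare truth tables:
t | φ | ψ
---------
False | True | True
True | False | False
The columns φ and ψ agree on every row.

Yes, they are logically equivalent.


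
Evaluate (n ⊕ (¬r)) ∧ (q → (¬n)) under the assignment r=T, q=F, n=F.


Substitute r=T, q=F, n=F:
¬r = F
n ⊕ (¬r) = F ⊕ F = F
¬n = T
q → (¬n) = F → T = T
(n ⊕ (¬r)) ∧ (q → (¬n)) = F ∧ T = F

F


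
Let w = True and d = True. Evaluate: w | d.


Disjunction is false only when both operands are false.
Substitute: w=True, d=True.
True | True evaluates to True.

True


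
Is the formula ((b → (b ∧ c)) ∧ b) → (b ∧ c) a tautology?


Build the truth table over {b, c}:
b | c | φ
---------
F | F | T
T | F | T
F | T | T
T | T | T
Every row evaluates to true.

Yes, it is a tautology.


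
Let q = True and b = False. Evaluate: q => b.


Implication is false only when antecedent is true and consequent is false.
Substitute: q=True, b=False.
True => False evaluates to False.

False


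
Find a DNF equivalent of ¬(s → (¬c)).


Step 1: Rewrite implication then negate: ¬(¬s ∨ (¬c)) = s ∧ ¬(¬c).
Step 2: Eliminate any double negations (¬¬X = X).

s ∧ c


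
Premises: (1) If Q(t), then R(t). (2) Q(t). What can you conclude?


Modus ponens: from (P → Q) and P, infer Q.
P = 'Q(t)' is asserted, and P → Q holds, so Q follows.

R(t).


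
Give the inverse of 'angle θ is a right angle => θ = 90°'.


The inverse of (P → Q) is (¬P → ¬Q). It is equivalent to the converse, not to the original.
Here P = 'angle θ is a right angle' and Q = 'θ = 90°'.

If not (angle θ is a right angle), then not (θ = 90°).


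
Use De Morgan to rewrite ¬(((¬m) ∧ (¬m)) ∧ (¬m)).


De Morgan: the negation of a conjunction is the disjunction of the negations.
Distribute ¬ across ∧, flipping it to ∨, and negate each literal.

(m ∨ m) ∨ m


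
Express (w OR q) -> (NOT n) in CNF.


Step 1: Rewrite as ¬(w ∨ q) ∨ (¬n) = (¬w ∧ ¬q) ∨ (¬n).
Step 2: Distribute ∨ over ∧.

((NOT w) OR (NOT n)) AND ((NOT q) OR (NOT n))


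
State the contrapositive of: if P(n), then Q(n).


The contrapositive of (P → Q) is (¬Q → ¬P); it is logically equivalent to the original.
Here P = 'P(n)' and Q = 'Q(n)'.

If not (Q(n)), then not (P(n)).


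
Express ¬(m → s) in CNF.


Step 1: Rewrite m → s as ¬m ∨ s.
Step 2: Negate: ¬(¬m ∨ s) = m ∧ ¬s (De Morgan + double negation).

m ∧ (¬s)


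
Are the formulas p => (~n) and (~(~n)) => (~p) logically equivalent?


Compare truth tables:
n | p | φ | ψ
-------------
False | False | True | True
True | False | True | True
False | True | True | True
True | True | False | False
The columns φ and ψ agree on every row.

Yes, they are logically equivalent.


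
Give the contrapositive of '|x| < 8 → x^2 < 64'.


The contrapositive of (P → Q) is (¬Q → ¬P); it is logically equivalent to the original.
Here P = '|x| < 8' and Q = 'x^2 < 64'.

If not (x^2 < 64), then not (|x| < 8).


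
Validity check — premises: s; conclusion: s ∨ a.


This matches the form of disjunction introduction: the conclusion follows in every model of the premises.

Valid.


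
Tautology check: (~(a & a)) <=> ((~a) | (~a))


Build the truth table over {a}:
a | φ
-----
False | True
True | True
Every row evaluates to true.

Yes, it is a tautology.


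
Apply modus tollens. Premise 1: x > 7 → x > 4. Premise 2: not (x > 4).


Modus tollens: from (P → Q) and ¬Q, infer ¬P.
Q = 'x > 4' is denied; since P → Q, P must also fail.

Not (x > 7).


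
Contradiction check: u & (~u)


Truth table over {u}:
u | φ
-----
False | False
True | False
Every row is false.

Yes, it is a contradiction.


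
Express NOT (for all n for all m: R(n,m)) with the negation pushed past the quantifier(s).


Negation flips each quantifier (∀↔∃) and negates the inner predicate.
¬(for all n for all m: φ) = there exists n there exists m: ¬φ.

there exists n there exists m: NOT(R(n,m))


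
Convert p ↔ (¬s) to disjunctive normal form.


Step 1: p ↔ (¬s) is true exactly when both agree: (p ∧ (¬s)) ∨ (¬p ∧ ¬(¬s)).
Step 2: Eliminate any double negations (¬¬X = X).

(p ∧ (¬s)) ∨ ((¬p) ∧ s)


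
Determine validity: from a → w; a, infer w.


This matches the form of modus ponens: the conclusion follows in every model of the premises.

Valid.


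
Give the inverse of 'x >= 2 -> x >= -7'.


The inverse of (P → Q) is (¬P → ¬Q). It is equivalent to the converse, not to the original.
Here P = 'x >= 2' and Q = 'x >= -7'.

If not (x >= 2), then not (x >= -7).


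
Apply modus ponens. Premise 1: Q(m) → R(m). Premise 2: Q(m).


Modus ponens: from (P → Q) and P, infer Q.
P = 'Q(m)' is asserted, and P → Q holds, so Q follows.

R(m).


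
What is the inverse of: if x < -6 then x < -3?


The inverse of (P → Q) is (¬P → ¬Q). It is equivalent to the converse, not to the original.
Here P = 'x < -6' and Q = 'x < -3'.

If not (x < -6), then not (x < -3).


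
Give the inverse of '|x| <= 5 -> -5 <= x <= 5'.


The inverse of (P → Q) is (¬P → ¬Q). It is equivalent to the converse, not to the original.
Here P = '|x| <= 5' and Q = '-5 <= x <= 5'.

If not (|x| <= 5), then not (-5 <= x <= 5).


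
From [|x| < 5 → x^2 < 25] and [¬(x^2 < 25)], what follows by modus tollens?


Modus tollens: from (P → Q) and ¬Q, infer ¬P.
Q = 'x^2 < 25' is denied; since P → Q, P must also fail.

Not (|x| < 5).


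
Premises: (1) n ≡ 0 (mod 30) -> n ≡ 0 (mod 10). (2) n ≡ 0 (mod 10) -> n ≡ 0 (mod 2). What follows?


Hypothetical syllogism: from (P → Q) and (Q → R), infer (P → R).
Chain the two implications through the shared middle term 'n ≡ 0 (mod 10)'.

n ≡ 0 (mod 30) -> n ≡ 0 (mod 2)


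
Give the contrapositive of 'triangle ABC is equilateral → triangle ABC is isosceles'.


The contrapositive of (P → Q) is (¬Q → ¬P); it is logically equivalent to the original.
Here P = 'triangle ABC is equilateral' and Q = 'triangle ABC is isosceles'.

If not (triangle ABC is isosceles), then not (triangle ABC is equilateral).


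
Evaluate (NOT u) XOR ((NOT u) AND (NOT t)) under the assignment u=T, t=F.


Substitute u=T, t=F:
NOT u = F
NOT u = F
NOT t = T
(NOT u) AND (NOT t) = F AND T = F
(NOT u) XOR ((NOT u) AND (NOT t)) = F XOR F = F

F


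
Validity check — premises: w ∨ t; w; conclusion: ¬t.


This is affirming a disjunct (fallacy). There exist truth assignments where the premises are all true but the conclusion is false.

Invalid.


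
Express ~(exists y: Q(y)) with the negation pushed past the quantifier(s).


¬(forall x: φ) = exists x: ¬φ, and ¬(exists x: φ) = forall x: ¬φ.
Apply to the existential statement.

forall y: ~(Q(y))


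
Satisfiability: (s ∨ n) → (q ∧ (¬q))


Search for a satisfying assignment over {n, q, s}.
Try n=F, q=F, s=F: the formula evaluates to T.
A satisfying assignment exists.

Satisfiable.


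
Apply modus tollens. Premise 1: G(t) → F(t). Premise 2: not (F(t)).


Modus tollens: from (P → Q) and ¬Q, infer ¬P.
Q = 'F(t)' is denied; since P → Q, P must also fail.

Not (G(t)).


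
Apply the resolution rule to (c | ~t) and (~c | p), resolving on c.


The clauses contain complementary literals c and ~c.
Resolution eliminates this pair and disjoins the remaining literals (merging duplicates).

(~t | p)


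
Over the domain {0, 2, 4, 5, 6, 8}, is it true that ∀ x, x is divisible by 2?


Evaluate the predicate on each element: 0:T, 2:T, 4:T, 5:F, 6:T, 8:T.
Counterexample x = 5 fails the predicate.

F


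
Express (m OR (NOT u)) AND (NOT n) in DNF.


Step 1: Distribute ∧ over ∨: (m ∨ (¬u)) ∧ (¬n) = (m ∧ (¬n)) ∨ ((¬u) ∧ (¬n)).

(m AND (NOT n)) OR ((NOT u) AND (NOT n))


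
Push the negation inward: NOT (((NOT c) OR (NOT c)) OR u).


De Morgan: the negation of a disjunction is the conjunction of the negations.
Distribute NOT across OR, flipping it to AND, and negate each literal.

(c AND c) AND (NOT u)


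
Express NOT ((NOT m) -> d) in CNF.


Step 1: Rewrite (¬m) → d as ¬(¬m) ∨ d.
Step 2: Negate: ¬(¬(¬m) ∨ d) = (¬m) ∧ ¬d (De Morgan + double negation).

(NOT m) AND (NOT d)


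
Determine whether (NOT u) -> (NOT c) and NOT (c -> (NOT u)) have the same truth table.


Compare truth tables:
c | u | φ | ψ
-------------
F | F | T | F
T | F | F | F
F | T | T | F
T | T | T | T
They differ at row 1 (c=F, u=F): φ=T but ψ=F.

No, they are not logically equivalent.


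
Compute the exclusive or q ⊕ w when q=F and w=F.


Exclusive or is true when exactly one operand is true.
Substitute: q=F, w=F.
F ⊕ F evaluates to F.

F


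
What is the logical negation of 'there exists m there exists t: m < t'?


Negation flips each quantifier (∀↔∃) and negates the inner predicate.
¬(there exists m there exists t: φ) = for all m for all t: ¬φ.

for all m for all t: NOT(m < t)


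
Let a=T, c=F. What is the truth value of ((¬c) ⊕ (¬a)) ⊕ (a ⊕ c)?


Substitute a=T, c=F:
¬c = T
¬a = F
(¬c) ⊕ (¬a) = T ⊕ F = T
a ⊕ c = T ⊕ F = T
((¬c) ⊕ (¬a)) ⊕ (a ⊕ c) = T ⊕ T = F

F


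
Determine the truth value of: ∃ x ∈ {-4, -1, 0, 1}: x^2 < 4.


Evaluate the predicate on each element: -4:F, -1:T, 0:T, 1:T.
Witness x = -1 satisfies the predicate.

T


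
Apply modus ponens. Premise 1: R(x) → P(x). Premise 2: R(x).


Modus ponens: from (P → Q) and P, infer Q.
P = 'R(x)' is asserted, and P → Q holds, so Q follows.

P(x).


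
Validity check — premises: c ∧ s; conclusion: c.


This matches the form of conjunction elimination: the conclusion follows in every model of the premises.

Valid.


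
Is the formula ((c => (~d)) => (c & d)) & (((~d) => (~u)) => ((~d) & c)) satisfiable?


Check all 8 assignments over {c, d, u}:
c | d | u | φ
-------------
False | False | False | False
True | False | False | False
False | True | False | False
True | True | False | False
False | False | True | False
True | False | True | False
False | True | True | False
True | True | True | False
No assignment makes the formula true.

Unsatisfiable.


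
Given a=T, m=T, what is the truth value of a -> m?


Implication is false only when antecedent is true and consequent is false.
Substitute: a=T, m=T.
T -> T evaluates to T.

T


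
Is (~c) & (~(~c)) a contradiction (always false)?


Truth table over {c}:
c | φ
-----
False | False
True | False
Every row is false.

Yes, it is a contradiction.


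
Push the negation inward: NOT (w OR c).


De Morgan: the negation of a disjunction is the conjunction of the negations.
Distribute NOT across OR, flipping it to AND, and negate each literal.

(NOT w) AND (NOT c)


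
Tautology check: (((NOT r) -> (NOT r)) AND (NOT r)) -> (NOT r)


Build the truth table over {r}:
r | φ
-----
F | T
T | T
Every row evaluates to true.

Yes, it is a tautology.


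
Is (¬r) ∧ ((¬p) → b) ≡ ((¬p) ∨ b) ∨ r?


Compare truth tables:
b | p | r | φ | ψ
-----------------
F | F | F | F | T
T | F | F | T | T
F | T | F | T | F
T | T | F | T | T
F | F | T | F | T
T | F | T | F | T
F | T | T | F | T
T | T | T | F | T
They differ at row 1 (b=F, p=F, r=F): φ=F but ψ=T.

No, they are not logically equivalent.


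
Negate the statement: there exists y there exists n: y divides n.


Negation flips each quantifier (∀↔∃) and negates the inner predicate.
¬(there exists y there exists n: φ) = for all y for all n: ¬φ.

for all y for all n: NOT(y divides n)


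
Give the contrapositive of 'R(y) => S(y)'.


The contrapositive of (P → Q) is (¬Q → ¬P); it is logically equivalent to the original.
Here P = 'R(y)' and Q = 'S(y)'.

If not (S(y)), then not (R(y)).


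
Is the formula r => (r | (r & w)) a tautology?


Build the truth table over {r, w}:
r | w | φ
---------
False | False | True
True | False | True
False | True | True
True | True | True
Every row evaluates to true.

Yes, it is a tautology.


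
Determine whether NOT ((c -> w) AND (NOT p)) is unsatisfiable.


Truth table over {c, p, w}:
c | p | w | φ
-------------
F | F | F | F
T | F | F | T
F | T | F | T
T | T | F | T
F | F | T | F
T | F | T | F
F | T | T | T
T | T | T | T
Satisfying assignment at row 2: c=T, p=F, w=F gives T.

No, it is not a contradiction.


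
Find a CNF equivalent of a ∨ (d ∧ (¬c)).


Step 1: Distribute ∨ over ∧: a ∨ (d ∧ (¬c)) = (a ∨ d) ∧ (a ∨ (¬c)).

(a ∨ d) ∧ (a ∨ (¬c))


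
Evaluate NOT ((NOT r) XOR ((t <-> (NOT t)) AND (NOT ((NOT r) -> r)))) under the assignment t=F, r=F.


Substitute t=F, r=F:
NOT r = T
NOT t = T
t <-> (NOT t) = F <-> T = F
NOT r = T
(NOT r) -> r = T -> F = F
NOT ((NOT r) -> r) = T
(t <-> (NOT t)) AND (NOT ((NOT r) -> r)) = F AND T = F
(NOT r) XOR ((t <-> (NOT t)) AND (NOT ((NOT r) -> r))) = T XOR F = T
NOT ((NOT r) XOR ((t <-> (NOT t)) AND (NOT ((NOT r) -> r)))) = F

F


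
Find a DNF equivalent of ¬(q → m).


Step 1: Rewrite implication then negate: ¬(¬q ∨ m) = q ∧ ¬m.

q ∧ (¬m)


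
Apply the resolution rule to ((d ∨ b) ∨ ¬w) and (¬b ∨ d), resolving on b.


The clauses contain complementary literals b and ¬b.
Resolution eliminates this pair and disjoins the remaining literals (merging duplicates).

(¬w ∨ d)


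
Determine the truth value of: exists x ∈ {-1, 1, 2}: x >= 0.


Evaluate the predicate on each element: -1:False, 1:True, 2:True.
Witness x = 1 satisfies the predicate.

True


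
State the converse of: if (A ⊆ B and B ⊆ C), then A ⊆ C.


The converse of (P → Q) is (Q → P). It is not in general equivalent to the original.
Here P = '(A ⊆ B and B ⊆ C)' and Q = 'A ⊆ C'.

If A ⊆ C, then (A ⊆ B and B ⊆ C).


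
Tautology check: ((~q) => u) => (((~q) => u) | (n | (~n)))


Build the truth table over {n, q, u}:
n | q | u | φ
-------------
False | False | False | True
True | False | False | True
False | True | False | True
True | True | False | True
False | False | True | True
True | False | True | True
False | True | True | True
True | True | True | True
Every row evaluates to true.

Yes, it is a tautology.


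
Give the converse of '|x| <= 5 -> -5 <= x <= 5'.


The converse of (P → Q) is (Q → P). It is not in general equivalent to the original.
Here P = '|x| <= 5' and Q = '-5 <= x <= 5'.

If -5 <= x <= 5, then |x| <= 5.


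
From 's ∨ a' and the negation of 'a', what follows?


Disjunctive syllogism: from (P ∨ Q) and ¬P, infer Q.
One disjunct, 'a', is ruled out; the other must hold.

s


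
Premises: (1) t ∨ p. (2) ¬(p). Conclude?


Disjunctive syllogism: from (P ∨ Q) and ¬P, infer Q.
One disjunct, 'p', is ruled out; the other must hold.

t


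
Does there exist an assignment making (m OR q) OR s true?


Search for a satisfying assignment over {m, q, s}.
Try m=T, q=F, s=F: the formula evaluates to T.
A satisfying assignment exists.

Satisfiable.


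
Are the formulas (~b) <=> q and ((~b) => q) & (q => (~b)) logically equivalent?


Compare truth tables:
b | q | φ | ψ
-------------
False | False | False | False
True | False | True | True
False | True | True | True
True | True | False | False
The columns φ and ψ agree on every row.

Yes, they are logically equivalent.


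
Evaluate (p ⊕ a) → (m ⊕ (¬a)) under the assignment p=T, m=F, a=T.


Substitute p=T, m=F, a=T:
p ⊕ a = T ⊕ T = F
¬a = F
m ⊕ (¬a) = F ⊕ F = F
(p ⊕ a) → (m ⊕ (¬a)) = F → F = T

T


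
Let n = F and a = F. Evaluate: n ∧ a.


Conjunction is true only when both operands are true.
Substitute: n=F, a=F.
F ∧ F evaluates to F.

F


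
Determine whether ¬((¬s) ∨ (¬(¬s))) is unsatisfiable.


Truth table over {s}:
s | φ
-----
F | F
T | F
Every row is false.

Yes, it is a contradiction.


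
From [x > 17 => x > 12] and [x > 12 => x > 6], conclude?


Hypothetical syllogism: from (P → Q) and (Q → R), infer (P → R).
Chain the two implications through the shared middle term 'x > 12'.

x > 17 => x > 6


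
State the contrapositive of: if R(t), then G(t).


The contrapositive of (P → Q) is (¬Q → ¬P); it is logically equivalent to the original.
Here P = 'R(t)' and Q = 'G(t)'.

If not (G(t)), then not (R(t)).


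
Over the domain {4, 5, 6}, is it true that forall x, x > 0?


Evaluate the predicate on each element: 4:True, 5:True, 6:True.
Every element satisfies the predicate.

True


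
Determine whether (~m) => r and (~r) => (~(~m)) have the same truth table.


Compare truth tables:
m | r | φ | ψ
-------------
False | False | False | False
True | False | True | True
False | True | True | True
True | True | True | True
The columns φ and ψ agree on every row.

Yes, they are logically equivalent.


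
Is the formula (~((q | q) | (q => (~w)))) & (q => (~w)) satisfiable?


Check all 4 assignments over {q, w}:
q | w | φ
---------
False | False | False
True | False | False
False | True | False
True | True | False
No assignment makes the formula true.

Unsatisfiable.


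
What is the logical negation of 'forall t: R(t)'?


¬(forall x: φ) = exists x: ¬φ, and ¬(exists x: φ) = forall x: ¬φ.
Apply to the universal statement.

exists t: ~(R(t))


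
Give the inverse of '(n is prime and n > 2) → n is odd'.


The inverse of (P → Q) is (¬P → ¬Q). It is equivalent to the converse, not to the original.
Here P = '(n is prime and n > 2)' and Q = 'n is odd'.

If not ((n is prime and n > 2)), then not (n is odd).


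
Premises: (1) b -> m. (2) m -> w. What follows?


Hypothetical syllogism: from (P → Q) and (Q → R), infer (P → R).
Chain the two implications through the shared middle term 'm'.

b -> w


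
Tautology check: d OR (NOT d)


Build the truth table over {d}:
d | φ
-----
F | T
T | T
Every row evaluates to true.

Yes, it is a tautology.


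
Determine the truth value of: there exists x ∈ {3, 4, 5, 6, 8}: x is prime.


Evaluate the predicate on each element: 3:T, 4:F, 5:T, 6:F, 8:F.
Witness x = 3 satisfies the predicate.

T


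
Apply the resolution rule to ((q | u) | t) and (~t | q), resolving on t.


The clauses contain complementary literals t and ~t.
Resolution eliminates this pair and disjoins the remaining literals (merging duplicates).

(q | u)


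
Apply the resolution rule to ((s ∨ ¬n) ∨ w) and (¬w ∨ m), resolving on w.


The clauses contain complementary literals w and ¬w.
Resolution eliminates this pair and disjoins the remaining literals (merging duplicates).

((s ∨ ¬n) ∨ m)


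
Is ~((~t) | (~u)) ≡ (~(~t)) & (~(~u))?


Compare truth tables:
t | u | φ | ψ
-------------
False | False | False | False
True | False | False | False
False | True | False | False
True | True | True | True
The columns φ and ψ agree on every row.

Yes, they are logically equivalent.


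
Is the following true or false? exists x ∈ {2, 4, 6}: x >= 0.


Evaluate the predicate on each element: 2:True, 4:True, 6:True.
Witness x = 2 satisfies the predicate.

True


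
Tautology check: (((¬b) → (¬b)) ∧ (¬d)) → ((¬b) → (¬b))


Build the truth table over {b, d}:
b | d | φ
---------
F | F | T
T | F | T
F | T | T
T | T | T
Every row evaluates to true.

Yes, it is a tautology.


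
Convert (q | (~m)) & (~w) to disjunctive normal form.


Step 1: Distribute ∧ over ∨: (q ∨ (¬m)) ∧ (¬w) = (q ∧ (¬w)) ∨ ((¬m) ∧ (¬w)).

(q & (~w)) | ((~m) & (~w))


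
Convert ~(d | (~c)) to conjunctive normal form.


Step 1: Apply De Morgan: ¬(d ∨ (¬c)) = ¬d ∧ ¬(¬c).
Step 2: Eliminate any double negations (¬¬X = X).

(~d) & c


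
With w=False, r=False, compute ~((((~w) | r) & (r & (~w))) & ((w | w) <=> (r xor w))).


Substitute w=False, r=False:
~w = True
(~w) | r = True | False = True
~w = True
r & (~w) = False & True = False
((~w) | r) & (r & (~w)) = True & False = False
w | w = False | False = False
r xor w = False xor False = False
(w | w) <=> (r xor w) = False <=> False = True
(((~w) | r) & (r & (~w))) & ((w | w) <=> (r xor w)) = False & True = False
~((((~w) | r) & (r & (~w))) & ((w | w) <=> (r xor w))) = True

True


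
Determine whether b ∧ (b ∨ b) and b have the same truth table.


Compare truth tables:
b | φ | ψ
---------
F | F | F
T | T | T
The columns φ and ψ agree on every row.

Yes, they are logically equivalent.


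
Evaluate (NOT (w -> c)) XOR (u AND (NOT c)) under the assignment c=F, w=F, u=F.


Substitute c=F, w=F, u=F:
w -> c = F -> F = T
NOT (w -> c) = F
NOT c = T
u AND (NOT c) = F AND T = F
(NOT (w -> c)) XOR (u AND (NOT c)) = F XOR F = F

F


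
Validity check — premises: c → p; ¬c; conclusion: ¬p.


This is denying the antecedent (fallacy). There exist truth assignments where the premises are all true but the conclusion is false.

Invalid.


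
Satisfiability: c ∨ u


Search for a satisfying assignment over {c, u}.
Try c=T, u=F: the formula evaluates to T.
A satisfying assignment exists.

Satisfiable.


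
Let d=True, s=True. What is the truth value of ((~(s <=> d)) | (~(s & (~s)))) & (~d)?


Substitute d=True, s=True:
s <=> d = True <=> True = True
~(s <=> d) = False
~s = False
s & (~s) = True & False = False
~(s & (~s)) = True
(~(s <=> d)) | (~(s & (~s))) = False | True = True
~d = False
((~(s <=> d)) | (~(s & (~s)))) & (~d) = True & False = False

False


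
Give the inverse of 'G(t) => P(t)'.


The inverse of (P → Q) is (¬P → ¬Q). It is equivalent to the converse, not to the original.
Here P = 'G(t)' and Q = 'P(t)'.

If not (G(t)), then not (P(t)).


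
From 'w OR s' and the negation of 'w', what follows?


Disjunctive syllogism: from (P ∨ Q) and ¬P, infer Q.
One disjunct, 'w', is ruled out; the other must hold.

s


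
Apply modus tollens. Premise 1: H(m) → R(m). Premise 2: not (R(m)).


Modus tollens: from (P → Q) and ¬Q, infer ¬P.
Q = 'R(m)' is denied; since P → Q, P must also fail.

Not (H(m)).


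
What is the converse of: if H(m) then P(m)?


The converse of (P → Q) is (Q → P). It is not in general equivalent to the original.
Here P = 'H(m)' and Q = 'P(m)'.

If P(m), then H(m).


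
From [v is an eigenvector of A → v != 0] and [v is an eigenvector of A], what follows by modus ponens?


Modus ponens: from (P → Q) and P, infer Q.
P = 'v is an eigenvector of A' is asserted, and P → Q holds, so Q follows.

v != 0.


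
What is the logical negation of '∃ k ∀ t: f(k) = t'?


Negation flips each quantifier (∀↔∃) and negates the inner predicate.
¬(∃ k ∀ t: φ) = ∀ k ∃ t: ¬φ.

∀ k ∃ t: ¬(f(k) = t)


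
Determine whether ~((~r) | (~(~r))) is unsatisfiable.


Truth table over {r}:
r | φ
-----
False | False
True | False
Every row is false.

Yes, it is a contradiction.


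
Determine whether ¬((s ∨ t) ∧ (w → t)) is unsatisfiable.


Truth table over {s, t, w}:
s | t | w | φ
-------------
F | F | F | T
T | F | F | F
F | T | F | F
T | T | F | F
F | F | T | T
T | F | T | T
F | T | T | F
T | T | T | F
Satisfying assignment at row 1: s=F, t=F, w=F gives T.

No, it is not a contradiction.


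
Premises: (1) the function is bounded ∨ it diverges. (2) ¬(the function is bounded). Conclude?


Disjunctive syllogism: from (P ∨ Q) and ¬P, infer Q.
One disjunct, 'the function is bounded', is ruled out; the other must hold.

it diverges


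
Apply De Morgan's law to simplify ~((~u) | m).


De Morgan: the negation of a disjunction is the conjunction of the negations.
Distribute ~ across |, flipping it to &, and negate each literal.

u & (~m)


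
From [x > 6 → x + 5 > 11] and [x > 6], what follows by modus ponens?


Modus ponens: from (P → Q) and P, infer Q.
P = 'x > 6' is asserted, and P → Q holds, so Q follows.

x + 5 > 11.


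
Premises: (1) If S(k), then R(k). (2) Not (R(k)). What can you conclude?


Modus tollens: from (P → Q) and ¬Q, infer ¬P.
Q = 'R(k)' is denied; since P → Q, P must also fail.

Not (S(k)).


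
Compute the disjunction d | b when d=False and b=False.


Disjunction is false only when both operands are false.
Substitute: d=False, b=False.
False | False evaluates to False.

False


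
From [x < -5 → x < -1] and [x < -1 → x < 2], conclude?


Hypothetical syllogism: from (P → Q) and (Q → R), infer (P → R).
Chain the two implications through the shared middle term 'x < -1'.

x < -5 → x < 2


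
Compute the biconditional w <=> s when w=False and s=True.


Biconditional is true when both operands have the same truth value.
Substitute: w=False, s=True.
False <=> True evaluates to False.

False


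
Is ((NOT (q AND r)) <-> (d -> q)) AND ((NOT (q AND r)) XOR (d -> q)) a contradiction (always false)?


Truth table over {d, q, r}:
d | q | r | φ
-------------
F | F | F | F
T | F | F | F
F | T | F | F
T | T | F | F
F | F | T | F
T | F | T | F
F | T | T | F
T | T | T | F
Every row is false.

Yes, it is a contradiction.


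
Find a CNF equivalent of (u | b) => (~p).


Step 1: Rewrite as ¬(u ∨ b) ∨ (¬p) = (¬u ∧ ¬b) ∨ (¬p).
Step 2: Distribute ∨ over ∧.

((~u) | (~p)) & ((~b) | (~p))


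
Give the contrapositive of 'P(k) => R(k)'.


The contrapositive of (P → Q) is (¬Q → ¬P); it is logically equivalent to the original.
Here P = 'P(k)' and Q = 'R(k)'.

If not (R(k)), then not (P(k)).


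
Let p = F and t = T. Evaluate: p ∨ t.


Disjunction is false only when both operands are false.
Substitute: p=F, t=T.
F ∨ T evaluates to T.

T


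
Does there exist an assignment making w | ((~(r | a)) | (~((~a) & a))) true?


Search for a satisfying assignment over {a, r, w}.
Try a=False, r=False, w=False: the formula evaluates to True.
A satisfying assignment exists.

Satisfiable.


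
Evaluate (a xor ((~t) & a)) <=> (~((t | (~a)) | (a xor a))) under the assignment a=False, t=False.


Substitute a=False, t=False:
~t = True
(~t) & a = True & False = False
a xor ((~t) & a) = False xor False = False
~a = True
t | (~a) = False | True = True
a xor a = False xor False = False
(t | (~a)) | (a xor a) = True | False = True
~((t | (~a)) | (a xor a)) = False
(a xor ((~t) & a)) <=> (~((t | (~a)) | (a xor a))) = False <=> False = True

True


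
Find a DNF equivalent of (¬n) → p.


Step 1: Rewrite (¬n) → p as ¬(¬n) ∨ p.
Step 2: Eliminate any double negations (¬¬X = X).

n ∨ p


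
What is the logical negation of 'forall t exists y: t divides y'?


Negation flips each quantifier (∀↔∃) and negates the inner predicate.
¬(forall t exists y: φ) = exists t forall y: ¬φ.

exists t forall y: ~(t divides y)


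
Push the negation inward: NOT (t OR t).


De Morgan: the negation of a disjunction is the conjunction of the negations.
Distribute NOT across OR, flipping it to AND, and negate each literal.

(NOT t) AND (NOT t)


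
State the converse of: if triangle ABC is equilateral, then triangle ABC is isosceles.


The converse of (P → Q) is (Q → P). It is not in general equivalent to the original.
Here P = 'triangle ABC is equilateral' and Q = 'triangle ABC is isosceles'.

If triangle ABC is isosceles, then triangle ABC is equilateral.


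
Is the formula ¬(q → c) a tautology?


Build the truth table over {c, q}:
c | q | φ
---------
F | F | F
T | F | F
F | T | T
T | T | F
Counterexample at row 1: with c=F, q=F, the formula is F.

No, it is not a tautology.


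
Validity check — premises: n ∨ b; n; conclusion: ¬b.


This is affirming a disjunct (fallacy). There exist truth assignments where the premises are all true but the conclusion is false.

Invalid.


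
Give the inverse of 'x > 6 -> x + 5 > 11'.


The inverse of (P → Q) is (¬P → ¬Q). It is equivalent to the converse, not to the original.
Here P = 'x > 6' and Q = 'x + 5 > 11'.

If not (x > 6), then not (x + 5 > 11).


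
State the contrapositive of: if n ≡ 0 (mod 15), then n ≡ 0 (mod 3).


The contrapositive of (P → Q) is (¬Q → ¬P); it is logically equivalent to the original.
Here P = 'n ≡ 0 (mod 15)' and Q = 'n ≡ 0 (mod 3)'.

If not (n ≡ 0 (mod 3)), then not (n ≡ 0 (mod 15)).


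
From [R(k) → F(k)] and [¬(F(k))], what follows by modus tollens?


Modus tollens: from (P → Q) and ¬Q, infer ¬P.
Q = 'F(k)' is denied; since P → Q, P must also fail.

Not (R(k)).


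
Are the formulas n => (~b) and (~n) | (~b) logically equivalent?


Compare truth tables:
b | n | φ | ψ
-------------
False | False | True | True
True | False | True | True
False | True | True | True
True | True | False | False
The columns φ and ψ agree on every row.

Yes, they are logically equivalent.


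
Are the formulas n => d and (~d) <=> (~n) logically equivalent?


Compare truth tables:
d | n | φ | ψ
-------------
False | False | True | True
True | False | True | False
False | True | False | False
True | True | True | True
They differ at row 2 (d=True, n=False): φ=True but ψ=False.

No, they are not logically equivalent.


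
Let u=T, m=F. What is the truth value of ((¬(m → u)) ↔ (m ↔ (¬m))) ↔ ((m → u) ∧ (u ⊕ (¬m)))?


Substitute u=T, m=F:
m → u = F → T = T
¬(m → u) = F
¬m = T
m ↔ (¬m) = F ↔ T = F
(¬(m → u)) ↔ (m ↔ (¬m)) = F ↔ F = T
m → u = F → T = T
¬m = T
u ⊕ (¬m) = T ⊕ T = F
(m → u) ∧ (u ⊕ (¬m)) = T ∧ F = F
((¬(m → u)) ↔ (m ↔ (¬m))) ↔ ((m → u) ∧ (u ⊕ (¬m))) = T ↔ F = F

F


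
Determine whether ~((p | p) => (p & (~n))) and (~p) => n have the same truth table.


Compare truth tables:
n | p | φ | ψ
-------------
False | False | False | False
True | False | False | True
False | True | False | True
True | True | True | True
They differ at row 2 (n=True, p=False): φ=False but ψ=True.

No, they are not logically equivalent.


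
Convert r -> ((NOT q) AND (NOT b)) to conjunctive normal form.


Step 1: Rewrite r → ((¬q) ∧ (¬b)) as ¬r ∨ ((¬q) ∧ (¬b)).
Step 2: Distribute ∨ over ∧.

((NOT r) OR (NOT q)) AND ((NOT r) OR (NOT b))


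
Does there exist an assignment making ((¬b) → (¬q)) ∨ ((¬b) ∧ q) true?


Search for a satisfying assignment over {b, q}.
Try b=F, q=F: the formula evaluates to T.
A satisfying assignment exists.

Satisfiable.


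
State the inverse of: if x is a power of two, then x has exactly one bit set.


The inverse of (P → Q) is (¬P → ¬Q). It is equivalent to the converse, not to the original.
Here P = 'x is a power of two' and Q = 'x has exactly one bit set'.

If not (x is a power of two), then not (x has exactly one bit set).


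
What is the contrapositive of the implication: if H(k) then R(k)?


The contrapositive of (P → Q) is (¬Q → ¬P); it is logically equivalent to the original.
Here P = 'H(k)' and Q = 'R(k)'.

If not (R(k)), then not (H(k)).
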